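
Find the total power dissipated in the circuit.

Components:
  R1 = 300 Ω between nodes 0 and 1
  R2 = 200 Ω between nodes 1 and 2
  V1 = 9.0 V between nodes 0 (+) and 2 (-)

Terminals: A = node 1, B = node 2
Nodal analysis, taking node 2 as the 0 V reference.
Source V1 fixes V_0 = 9 V.
KCL at each unknown node (sum of currents leaving = 0; resistances in Ω):
  Node 1: (V_1 - 9)/300 + (V_1 - 0)/200 = 0
Collecting terms: 0.008333 × V_1 = 0.03  =>  V_1 = 3.6 V
Power in each resistor, P = (ΔV)²/R:
  P_R1 = (9 - 3.6)²/300 = 0.0972 W
  P_R2 = (3.6 - 0)²/200 = 0.0648 W
P_total = P_R1 + P_R2 = 0.162 W

Final answer: 0.162 W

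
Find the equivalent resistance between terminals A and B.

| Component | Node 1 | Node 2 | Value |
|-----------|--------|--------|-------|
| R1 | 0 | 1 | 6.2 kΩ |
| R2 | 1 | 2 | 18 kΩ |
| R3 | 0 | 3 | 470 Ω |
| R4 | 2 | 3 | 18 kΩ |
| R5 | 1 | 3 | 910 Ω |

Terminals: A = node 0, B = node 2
The network is not a plain series/parallel combination. Inject a 1 A test current into terminal A (node 0) and return it from terminal B (node 2); then R_eq = V_A / (1 A).
Nodal analysis, taking node 2 as the 0 V reference.
Current source I_test pushes 1 A into node 0 and draws it out of node 2.
KCL at each unknown node (sum of currents leaving = 0; resistances in Ω):
  Node 0: (V_0 - V_1)/6200 + (V_0 - V_3)/470 - 1 = 0
  Node 1: (V_1 - V_0)/6200 + (V_1 - 0)/18000 + (V_1 - V_3)/910 = 0
  Node 3: (V_3 - V_0)/470 + (V_3 - V_1)/910 + (V_3 - 0)/18000 = 0
Collecting terms (coefficients in siemens):
  0.002289·V_0 - 0.0001613·V_1 - 0.002128·V_3 = 1
  0.001316·V_1 - 0.0001613·V_0 - 0.001099·V_3 = 0
  0.003282·V_3 - 0.002128·V_0 - 0.001099·V_1 = 0
Solving these 3 simultaneous equations (Gaussian elimination) gives:
  V_0 = 9581 V, V_1 = 8832 V, V_3 = 9168 V
R_eq = V_0 / 1 A = 9581 Ω = 9.581 kΩ

Final answer: 9.581 kΩ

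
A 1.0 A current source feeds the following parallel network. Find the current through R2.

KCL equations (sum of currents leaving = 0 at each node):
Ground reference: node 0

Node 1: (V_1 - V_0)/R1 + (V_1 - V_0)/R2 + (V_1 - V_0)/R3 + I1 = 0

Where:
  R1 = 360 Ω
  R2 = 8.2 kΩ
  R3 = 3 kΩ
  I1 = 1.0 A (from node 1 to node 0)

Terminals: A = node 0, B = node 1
All resistors sit directly between nodes 0 and 1, so they are in parallel and share one voltage V; the full source current 1 A splits among them.
1/R_par = 1/360 + 1/8200 + 1/3000 = 0.003233 S  =>  R_par = 309.3 Ω
V = I × R_par = 1 × 309.3 = 309.3 V
I_R2 = V/R2 = 309.3/8200 = 0.03772 A

Final answer: 0.03772 A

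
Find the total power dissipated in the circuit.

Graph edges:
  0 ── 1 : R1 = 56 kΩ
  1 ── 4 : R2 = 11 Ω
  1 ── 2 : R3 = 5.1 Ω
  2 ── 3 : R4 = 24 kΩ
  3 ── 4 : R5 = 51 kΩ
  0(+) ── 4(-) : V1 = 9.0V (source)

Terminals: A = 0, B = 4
Nodal analysis, taking node 4 as the 0 V reference.
Source V1 fixes V_0 = 9 V.
KCL at each unknown node (sum of currents leaving = 0; resistances in Ω):
  Node 1: (V_1 - 9)/56000 + (V_1 - 0)/11 + (V_1 - V_2)/5.1 = 0
  Node 2: (V_2 - V_1)/5.1 + (V_2 - V_3)/24000 = 0
  Node 3: (V_3 - V_2)/24000 + (V_3 - 0)/51000 = 0
Collecting terms (coefficients in siemens):
  0.287·V_1 - 0.1961·V_2 = 0.0001607
  0.1961·V_2 - 0.1961·V_1 - 0.00004167·V_3 = 0
  0.00006127·V_3 - 0.00004167·V_2 = 0
Solving these 3 simultaneous equations (Gaussian elimination) gives:
  V_1 = 0.001767 V, V_2 = 0.001767 V, V_3 = 0.001202 V
Power in each resistor, P = (ΔV)²/R:
  P_R1 = (9 - 0.001767)²/56000 = 0.001446 W
  P_R2 = (0.001767 - 0)²/11 = 0.0000002839 W
  P_R3 = (0.001767 - 0.001767)²/5.1 = 0.000000000000002831 W
  P_R4 = (0.001767 - 0.001202)²/24000 = 0.00000000001332 W
  P_R5 = (0.001202 - 0)²/51000 = 0.00000000002831 W
P_total = P_R1 + P_R2 + P_R3 + P_R4 + P_R5 = 0.001446 W

Final answer: 0.001446 W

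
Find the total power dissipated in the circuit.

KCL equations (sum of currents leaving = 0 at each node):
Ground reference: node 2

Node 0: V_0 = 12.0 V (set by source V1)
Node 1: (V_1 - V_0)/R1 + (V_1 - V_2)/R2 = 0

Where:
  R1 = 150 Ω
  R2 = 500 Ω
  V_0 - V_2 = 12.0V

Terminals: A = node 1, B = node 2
Nodal analysis, taking node 2 as the 0 V reference.
Source V1 fixes V_0 = 12 V.
KCL at each unknown node (sum of currents leaving = 0; resistances in Ω):
  Node 1: (V_1 - 12)/150 + (V_1 - 0)/500 = 0
Collecting terms: 0.008667 × V_1 = 0.08  =>  V_1 = 9.231 V
Power in each resistor, P = (ΔV)²/R:
  P_R1 = (12 - 9.231)²/150 = 0.05112 W
  P_R2 = (9.231 - 0)²/500 = 0.1704 W
P_total = P_R1 + P_R2 = 0.2215 W

Final answer: 0.2215 W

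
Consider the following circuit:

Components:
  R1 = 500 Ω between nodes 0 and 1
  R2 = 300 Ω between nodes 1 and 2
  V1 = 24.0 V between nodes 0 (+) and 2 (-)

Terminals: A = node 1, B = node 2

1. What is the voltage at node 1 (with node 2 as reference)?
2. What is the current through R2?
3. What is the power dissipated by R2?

Nodal analysis, taking node 2 as the 0 V reference.
Source V1 fixes V_0 = 24 V.
KCL at each unknown node (sum of currents leaving = 0; resistances in Ω):
  Node 1: (V_1 - 24)/500 + (V_1 - 0)/300 = 0
Collecting terms: 0.005333 × V_1 = 0.048  =>  V_1 = 9 V
Part 1:
  Read off the nodal solution: V_1 = 9 V
Part 2:
  I_R2 = (V_1 - V_2)/R2 = (9 - 0)/300 = 0.03 A
  Magnitude: I_R2 = 0.03 A
Part 3:
  I_R2 = (V_1 - V_2)/R2 = (9 - 0)/300 = 0.03 A
  P_R2 = I_R2² × R2 = (0.03)² × 300 = 0.27 W

Final answers:
1. V_1 = 9 V
2. I_R2 = 0.03 A
3. P_R2 = 0.27 W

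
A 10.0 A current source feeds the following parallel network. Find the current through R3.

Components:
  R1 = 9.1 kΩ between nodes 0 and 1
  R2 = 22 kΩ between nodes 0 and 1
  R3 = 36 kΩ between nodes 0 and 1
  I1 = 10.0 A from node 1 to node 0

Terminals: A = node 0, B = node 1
All resistors sit directly between nodes 0 and 1, so they are in parallel and share one voltage V; the full source current 10 A splits among them.
1/R_par = 1/9100 + 1/22000 + 1/36000 = 0.0001831 S  =>  R_par = 5461 Ω
V = I × R_par = 10 × 5461 = 54610 V
I_R3 = V/R3 = 54610/36000 = 1.517 A

Final answer: 1.517 A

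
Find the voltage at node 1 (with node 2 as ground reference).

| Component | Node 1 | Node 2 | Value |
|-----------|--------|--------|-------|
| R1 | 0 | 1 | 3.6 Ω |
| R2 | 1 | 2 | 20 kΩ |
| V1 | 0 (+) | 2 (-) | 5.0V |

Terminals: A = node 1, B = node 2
Nodal analysis, taking node 2 as the 0 V reference.
Source V1 fixes V_0 = 5 V.
KCL at each unknown node (sum of currents leaving = 0; resistances in Ω):
  Node 1: (V_1 - 5)/3.6 + (V_1 - 0)/20000 = 0
Collecting terms: 0.2778 × V_1 = 1.389  =>  V_1 = 4.999 V
The requested potential is V_1 = 4.999 V.

Final answer: V_1 = 4.999 V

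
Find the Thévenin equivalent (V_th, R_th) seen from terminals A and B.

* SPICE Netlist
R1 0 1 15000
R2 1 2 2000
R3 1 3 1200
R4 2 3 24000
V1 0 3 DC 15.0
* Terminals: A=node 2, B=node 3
Step 1 — V_th is the open-circuit voltage V_A - V_B (nothing connected across the terminals).
Nodal analysis, taking node 3 as the 0 V reference.
Source V1 fixes V_0 = 15 V.
KCL at each unknown node (sum of currents leaving = 0; resistances in Ω):
  Node 1: (V_1 - 15)/15000 + (V_1 - V_2)/2000 + (V_1 - 0)/1200 = 0
  Node 2: (V_2 - V_1)/2000 + (V_2 - 0)/24000 = 0
Collecting terms (coefficients in siemens):
  0.0014·V_1 - 0.0005·V_2 = 0.001
  0.0005417·V_2 - 0.0005·V_1 = 0
Determinant D = (0.0014)(0.0005417) - (-0.0005)(-0.0005) = 0.0000005083
V_1 = [(0.001)(0.0005417) - (-0.0005)(0)]/D = 1.066 V
V_2 = [(0.0014)(0) - (0.001)(-0.0005)]/D = 0.9836 V
V_th = V_2 - V_3 = 0.9836 - 0 = 0.9836 V
Step 2 — R_th: zero the source — replace V1 by a short circuit (node 3 merges into node 0) — and find the resistance seen between A (node 2) and B (node 0).
Reduce the network between node 2 (A) and node 0 (B) by series/parallel combination:
  Rp1 = R1 ‖ R3 (parallel, both between nodes 0 and 1) = 1/(1/15000 + 1/1200) = 1111 Ω
  Rs1 = R2 + Rp1 (series, joined only at node 1) = 2000 + 1111 = 3111 Ω
  Rp2 = R4 ‖ Rs1 (parallel, both between nodes 0 and 2) = 1/(1/24000 + 1/3111) = 2754 Ω
R_th = 2.754 kΩ

Final answer: V_th = 0.9836 V, R_th = 2.754 kΩ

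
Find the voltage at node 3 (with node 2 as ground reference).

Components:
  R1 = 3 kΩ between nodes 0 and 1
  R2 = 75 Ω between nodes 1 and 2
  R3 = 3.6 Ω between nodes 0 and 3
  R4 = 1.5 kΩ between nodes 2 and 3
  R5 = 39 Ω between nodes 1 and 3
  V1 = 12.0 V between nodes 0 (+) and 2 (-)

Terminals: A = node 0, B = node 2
Nodal analysis, taking node 2 as the 0 V reference.
Source V1 fixes V_0 = 12 V.
KCL at each unknown node (sum of currents leaving = 0; resistances in Ω):
  Node 1: (V_1 - 12)/3000 + (V_1 - 0)/75 + (V_1 - V_3)/39 = 0
  Node 3: (V_3 - 12)/3.6 + (V_3 - 0)/1500 + (V_3 - V_1)/39 = 0
Collecting terms (coefficients in siemens):
  0.03931·V_1 - 0.02564·V_3 = 0.004
  0.3041·V_3 - 0.02564·V_1 = 3.333
Determinant D = (0.03931)(0.3041) - (-0.02564)(-0.02564) = 0.0113
V_1 = [(0.004)(0.3041) - (-0.02564)(3.333)]/D = 7.674 V
V_3 = [(0.03931)(3.333) - (0.004)(-0.02564)]/D = 11.61 V
The requested potential is V_3 = 11.61 V.

Final answer: V_3 = 11.61 V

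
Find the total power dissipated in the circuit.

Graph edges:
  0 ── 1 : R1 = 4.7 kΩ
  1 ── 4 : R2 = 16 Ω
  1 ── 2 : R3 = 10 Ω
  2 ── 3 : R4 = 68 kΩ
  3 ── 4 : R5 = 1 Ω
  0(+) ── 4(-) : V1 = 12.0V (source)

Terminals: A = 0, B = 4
Nodal analysis, taking node 4 as the 0 V reference.
Source V1 fixes V_0 = 12 V.
KCL at each unknown node (sum of currents leaving = 0; resistances in Ω):
  Node 1: (V_1 - 12)/4700 + (V_1 - 0)/16 + (V_1 - V_2)/10 = 0
  Node 2: (V_2 - V_1)/10 + (V_2 - V_3)/68000 = 0
  Node 3: (V_3 - V_2)/68000 + (V_3 - 0)/1 = 0
Collecting terms (coefficients in siemens):
  0.1627·V_1 - 0.1·V_2 = 0.002553
  0.1·V_2 - 0.1·V_1 - 0.00001471·V_3 = 0
  1·V_3 - 0.00001471·V_2 = 0
Solving these 3 simultaneous equations (Gaussian elimination) gives:
  V_1 = 0.0407 V, V_2 = 0.0407 V, V_3 = 0.0000005985 V
Power in each resistor, P = (ΔV)²/R:
  P_R1 = (12 - 0.0407)²/4700 = 0.03043 W
  P_R2 = (0.0407 - 0)²/16 = 0.0001035 W
  P_R3 = (0.0407 - 0.0407)²/10 = 0.000000000003582 W
  P_R4 = (0.0407 - 0.0000005985)²/68000 = 0.00000002436 W
  P_R5 = (0.0000005985 - 0)²/1 = 0.0000000000003582 W
P_total = P_R1 + P_R2 + P_R3 + P_R4 + P_R5 = 0.03053 W

Final answer: 0.03053 W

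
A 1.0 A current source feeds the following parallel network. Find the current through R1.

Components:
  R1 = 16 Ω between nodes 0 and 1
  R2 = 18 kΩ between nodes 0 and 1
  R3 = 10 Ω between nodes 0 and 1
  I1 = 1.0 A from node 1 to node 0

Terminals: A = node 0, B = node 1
All resistors sit directly between nodes 0 and 1, so they are in parallel and share one voltage V; the full source current 1 A splits among them.
1/R_par = 1/16 + 1/18000 + 1/10 = 0.1626 S  =>  R_par = 6.152 Ω
V = I × R_par = 1 × 6.152 = 6.152 V
I_R1 = V/R1 = 6.152/16 = 0.3845 A

Final answer: 0.3845 A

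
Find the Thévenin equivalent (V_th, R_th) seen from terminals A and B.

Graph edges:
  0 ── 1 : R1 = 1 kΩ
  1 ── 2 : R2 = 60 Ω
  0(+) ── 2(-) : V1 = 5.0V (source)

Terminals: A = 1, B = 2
Step 1 — V_th is the open-circuit voltage V_A - V_B (nothing connected across the terminals).
Nodal analysis, taking node 2 as the 0 V reference.
Source V1 fixes V_0 = 5 V.
KCL at each unknown node (sum of currents leaving = 0; resistances in Ω):
  Node 1: (V_1 - 5)/1000 + (V_1 - 0)/60 = 0
Collecting terms: 0.01767 × V_1 = 0.005  =>  V_1 = 0.283 V
V_th = V_1 - V_2 = 0.283 - 0 = 0.283 V
Step 2 — R_th: zero the source — replace V1 by a short circuit (node 2 merges into node 0) — and find the resistance seen between A (node 1) and B (node 0).
Reduce the network between node 1 (A) and node 0 (B) by series/parallel combination:
  Rp1 = R1 ‖ R2 (parallel, both between nodes 0 and 1) = 1/(1/1000 + 1/60) = 56.6 Ω
R_th = 56.6 Ω

Final answer: V_th = 0.283 V, R_th = 56.6 Ω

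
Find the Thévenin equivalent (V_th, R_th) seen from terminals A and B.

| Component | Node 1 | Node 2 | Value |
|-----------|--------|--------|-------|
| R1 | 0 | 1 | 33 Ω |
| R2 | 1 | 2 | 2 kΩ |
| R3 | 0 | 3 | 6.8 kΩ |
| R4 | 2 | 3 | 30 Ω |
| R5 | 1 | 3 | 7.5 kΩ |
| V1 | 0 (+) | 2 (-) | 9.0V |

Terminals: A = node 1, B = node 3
Step 1 — V_th is the open-circuit voltage V_A - V_B (nothing connected across the terminals).
Nodal analysis, taking node 2 as the 0 V reference.
Source V1 fixes V_0 = 9 V.
KCL at each unknown node (sum of currents leaving = 0; resistances in Ω):
  Node 1: (V_1 - 9)/33 + (V_1 - 0)/2000 + (V_1 - V_3)/7500 = 0
  Node 3: (V_3 - 9)/6800 + (V_3 - 0)/30 + (V_3 - V_1)/7500 = 0
Collecting terms (coefficients in siemens):
  0.03094·V_1 - 0.0001333·V_3 = 0.2727
  0.03361·V_3 - 0.0001333·V_1 = 0.001324
Determinant D = (0.03094)(0.03361) - (-0.0001333)(-0.0001333) = 0.00104
V_1 = [(0.2727)(0.03361) - (-0.0001333)(0.001324)]/D = 8.816 V
V_3 = [(0.03094)(0.001324) - (0.2727)(-0.0001333)]/D = 0.07434 V
V_th = V_1 - V_3 = 8.816 - 0.07434 = 8.742 V
Step 2 — R_th: zero the source — replace V1 by a short circuit (node 2 merges into node 0) — and find the resistance seen between A (node 1) and B (node 3).
Reduce the network between node 1 (A) and node 3 (B) by series/parallel combination:
  Rp1 = R1 ‖ R2 (parallel, both between nodes 0 and 1) = 1/(1/33 + 1/2000) = 32.46 Ω
  Rp2 = R3 ‖ R4 (parallel, both between nodes 0 and 3) = 1/(1/6800 + 1/30) = 29.87 Ω
  Rs1 = Rp1 + Rp2 (series, joined only at node 0) = 32.46 + 29.87 = 62.33 Ω
  Rp3 = R5 ‖ Rs1 (parallel, both between nodes 1 and 3) = 1/(1/7500 + 1/62.33) = 61.82 Ω
R_th = 61.82 Ω

Final answer: V_th = 8.742 V, R_th = 61.82 Ω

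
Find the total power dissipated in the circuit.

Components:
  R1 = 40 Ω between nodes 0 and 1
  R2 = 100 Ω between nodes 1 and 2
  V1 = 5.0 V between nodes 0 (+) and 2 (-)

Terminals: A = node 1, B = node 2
Nodal analysis, taking node 2 as the 0 V reference.
Source V1 fixes V_0 = 5 V.
KCL at each unknown node (sum of currents leaving = 0; resistances in Ω):
  Node 1: (V_1 - 5)/40 + (V_1 - 0)/100 = 0
Collecting terms: 0.035 × V_1 = 0.125  =>  V_1 = 3.571 V
Power in each resistor, P = (ΔV)²/R:
  P_R1 = (5 - 3.571)²/40 = 0.05102 W
  P_R2 = (3.571 - 0)²/100 = 0.1276 W
P_total = P_R1 + P_R2 = 0.1786 W

Final answer: 0.1786 W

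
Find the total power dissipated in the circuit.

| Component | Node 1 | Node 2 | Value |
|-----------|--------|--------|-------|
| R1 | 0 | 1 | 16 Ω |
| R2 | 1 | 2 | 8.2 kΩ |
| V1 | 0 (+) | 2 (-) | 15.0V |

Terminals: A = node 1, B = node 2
Nodal analysis, taking node 2 as the 0 V reference.
Source V1 fixes V_0 = 15 V.
KCL at each unknown node (sum of currents leaving = 0; resistances in Ω):
  Node 1: (V_1 - 15)/16 + (V_1 - 0)/8200 = 0
Collecting terms: 0.06262 × V_1 = 0.9375  =>  V_1 = 14.97 V
Power in each resistor, P = (ΔV)²/R:
  P_R1 = (15 - 14.97)²/16 = 0.00005333 W
  P_R2 = (14.97 - 0)²/8200 = 0.02733 W
P_total = P_R1 + P_R2 = 0.02739 W

Final answer: 0.02739 W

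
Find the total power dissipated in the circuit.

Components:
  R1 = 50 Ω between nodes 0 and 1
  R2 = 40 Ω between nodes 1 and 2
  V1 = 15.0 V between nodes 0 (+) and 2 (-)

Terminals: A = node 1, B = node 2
Nodal analysis, taking node 2 as the 0 V reference.
Source V1 fixes V_0 = 15 V.
KCL at each unknown node (sum of currents leaving = 0; resistances in Ω):
  Node 1: (V_1 - 15)/50 + (V_1 - 0)/40 = 0
Collecting terms: 0.045 × V_1 = 0.3  =>  V_1 = 6.667 V
Power in each resistor, P = (ΔV)²/R:
  P_R1 = (15 - 6.667)²/50 = 1.389 W
  P_R2 = (6.667 - 0)²/40 = 1.111 W
P_total = P_R1 + P_R2 = 2.5 W

Final answer: 2.5 W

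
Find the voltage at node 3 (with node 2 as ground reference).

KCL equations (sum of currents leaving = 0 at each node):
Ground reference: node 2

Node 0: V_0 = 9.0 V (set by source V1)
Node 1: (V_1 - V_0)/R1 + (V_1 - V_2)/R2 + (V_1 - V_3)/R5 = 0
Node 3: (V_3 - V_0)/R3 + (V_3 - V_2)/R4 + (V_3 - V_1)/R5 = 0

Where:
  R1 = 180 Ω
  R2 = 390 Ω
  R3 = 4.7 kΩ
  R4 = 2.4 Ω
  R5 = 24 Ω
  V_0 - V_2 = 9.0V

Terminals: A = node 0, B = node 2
Nodal analysis, taking node 2 as the 0 V reference.
Source V1 fixes V_0 = 9 V.
KCL at each unknown node (sum of currents leaving = 0; resistances in Ω):
  Node 1: (V_1 - 9)/180 + (V_1 - 0)/390 + (V_1 - V_3)/24 = 0
  Node 3: (V_3 - 9)/4700 + (V_3 - 0)/2.4 + (V_3 - V_1)/24 = 0
Collecting terms (coefficients in siemens):
  0.04979·V_1 - 0.04167·V_3 = 0.05
  0.4585·V_3 - 0.04167·V_1 = 0.001915
Determinant D = (0.04979)(0.4585) - (-0.04167)(-0.04167) = 0.02109
V_1 = [(0.05)(0.4585) - (-0.04167)(0.001915)]/D = 1.091 V
V_3 = [(0.04979)(0.001915) - (0.05)(-0.04167)]/D = 0.1033 V
The requested potential is V_3 = 0.1033 V.

Final answer: V_3 = 0.1033 V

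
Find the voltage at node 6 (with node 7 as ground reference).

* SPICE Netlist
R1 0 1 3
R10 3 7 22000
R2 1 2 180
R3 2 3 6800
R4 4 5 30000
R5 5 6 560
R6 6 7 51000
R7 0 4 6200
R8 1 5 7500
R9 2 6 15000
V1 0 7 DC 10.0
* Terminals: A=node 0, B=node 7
Nodal analysis, taking node 7 as the 0 V reference.
Source V1 fixes V_0 = 10 V.
KCL at each unknown node (sum of currents leaving = 0; resistances in Ω):
  Node 1: (V_1 - 10)/3 + (V_1 - V_2)/180 + (V_1 - V_5)/7500 = 0
  Node 2: (V_2 - V_1)/180 + (V_2 - V_3)/6800 + (V_2 - V_6)/15000 = 0
  Node 3: (V_3 - V_2)/6800 + (V_3 - 0)/22000 = 0
  Node 4: (V_4 - V_5)/30000 + (V_4 - 10)/6200 = 0
  Node 5: (V_5 - V_4)/30000 + (V_5 - V_6)/560 + (V_5 - V_1)/7500 = 0
  Node 6: (V_6 - V_5)/560 + (V_6 - 0)/51000 + (V_6 - V_2)/15000 = 0
Collecting terms (coefficients in siemens):
  0.339·V_1 - 0.005556·V_2 - 0.0001333·V_5 = 3.333
  0.005769·V_2 - 0.005556·V_1 - 0.0001471·V_3 - 0.00006667·V_6 = 0
  0.0001925·V_3 - 0.0001471·V_2 = 0
  0.0001946·V_4 - 0.00003333·V_5 = 0.001613
  0.001952·V_5 - 0.0001333·V_1 - 0.00003333·V_4 - 0.001786·V_6 = 0
  0.001872·V_6 - 0.00006667·V_2 - 0.001786·V_5 = 0
Solving these 6 simultaneous equations (Gaussian elimination) gives:
  V_1 = 9.998 V, V_2 = 9.927 V, V_3 = 7.583 V, V_4 = 9.865 V
  V_5 = 9.211 V, V_6 = 9.14 V
The requested potential is V_6 = 9.14 V.

Final answer: V_6 = 9.14 V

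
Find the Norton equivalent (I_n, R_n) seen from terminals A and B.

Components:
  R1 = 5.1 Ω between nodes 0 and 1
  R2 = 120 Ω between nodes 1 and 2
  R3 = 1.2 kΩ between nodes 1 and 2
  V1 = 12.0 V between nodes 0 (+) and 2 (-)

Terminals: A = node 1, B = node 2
Find the Thévenin equivalent first; then I_n = V_th/R_th and R_n = R_th.
Step 1 — V_th is the open-circuit voltage V_A - V_B (nothing connected across the terminals).
Nodal analysis, taking node 2 as the 0 V reference.
Source V1 fixes V_0 = 12 V.
KCL at each unknown node (sum of currents leaving = 0; resistances in Ω):
  Node 1: (V_1 - 12)/5.1 + (V_1 - 0)/120 + (V_1 - 0)/1200 = 0
Collecting terms: 0.2052 × V_1 = 2.353  =>  V_1 = 11.46 V
V_th = V_1 - V_2 = 11.46 - 0 = 11.46 V
Step 2 — R_th: zero the source — replace V1 by a short circuit (node 2 merges into node 0) — and find the resistance seen between A (node 1) and B (node 0).
Reduce the network between node 1 (A) and node 0 (B) by series/parallel combination:
  Rp1 = R1 ‖ R2 ‖ R3 (parallel, all between nodes 0 and 1) = 1/(1/5.1 + 1/120 + 1/1200) = 4.872 Ω
R_th = 4.872 Ω
I_n = V_th/R_th = 11.46/4.872 = 2.353 A, and R_n = R_th = 4.872 Ω

Final answer: I_n = 2.353 A, R_n = 4.872 Ω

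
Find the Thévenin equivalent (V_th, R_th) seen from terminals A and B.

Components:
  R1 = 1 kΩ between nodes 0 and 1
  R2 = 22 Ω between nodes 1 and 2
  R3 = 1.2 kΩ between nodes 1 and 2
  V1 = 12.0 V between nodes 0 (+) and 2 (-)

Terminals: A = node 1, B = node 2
Step 1 — V_th is the open-circuit voltage V_A - V_B (nothing connected across the terminals).
Nodal analysis, taking node 2 as the 0 V reference.
Source V1 fixes V_0 = 12 V.
KCL at each unknown node (sum of currents leaving = 0; resistances in Ω):
  Node 1: (V_1 - 12)/1000 + (V_1 - 0)/22 + (V_1 - 0)/1200 = 0
Collecting terms: 0.04729 × V_1 = 0.012  =>  V_1 = 0.2538 V
V_th = V_1 - V_2 = 0.2538 - 0 = 0.2538 V
Step 2 — R_th: zero the source — replace V1 by a short circuit (node 2 merges into node 0) — and find the resistance seen between A (node 1) and B (node 0).
Reduce the network between node 1 (A) and node 0 (B) by series/parallel combination:
  Rp1 = R1 ‖ R2 ‖ R3 (parallel, all between nodes 0 and 1) = 1/(1/1000 + 1/22 + 1/1200) = 21.15 Ω
R_th = 21.15 Ω

Final answer: V_th = 0.2538 V, R_th = 21.15 Ω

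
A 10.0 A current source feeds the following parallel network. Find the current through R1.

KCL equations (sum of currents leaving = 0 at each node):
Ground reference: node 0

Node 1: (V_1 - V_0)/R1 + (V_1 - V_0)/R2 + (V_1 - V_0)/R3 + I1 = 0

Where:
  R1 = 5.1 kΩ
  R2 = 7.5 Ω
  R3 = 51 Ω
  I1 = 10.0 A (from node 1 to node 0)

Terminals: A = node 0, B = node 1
All resistors sit directly between nodes 0 and 1, so they are in parallel and share one voltage V; the full source current 10 A splits among them.
1/R_par = 1/5100 + 1/7.5 + 1/51 = 0.1531 S  =>  R_par = 6.53 Ω
V = I × R_par = 10 × 6.53 = 65.3 V
I_R1 = V/R1 = 65.3/5100 = 0.0128 A

Final answer: 0.0128 A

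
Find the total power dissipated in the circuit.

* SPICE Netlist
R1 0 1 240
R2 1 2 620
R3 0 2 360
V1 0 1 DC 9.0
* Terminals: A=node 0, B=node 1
Nodal analysis, taking node 1 as the 0 V reference.
Source V1 fixes V_0 = 9 V.
KCL at each unknown node (sum of currents leaving = 0; resistances in Ω):
  Node 2: (V_2 - 0)/620 + (V_2 - 9)/360 = 0
Collecting terms: 0.004391 × V_2 = 0.025  =>  V_2 = 5.694 V
Power in each resistor, P = (ΔV)²/R:
  P_R1 = (9 - 0)²/240 = 0.3375 W
  P_R2 = (0 - 5.694)²/620 = 0.05229 W
  P_R3 = (9 - 5.694)²/360 = 0.03036 W
P_total = P_R1 + P_R2 + P_R3 = 0.4202 W

Final answer: 0.4202 W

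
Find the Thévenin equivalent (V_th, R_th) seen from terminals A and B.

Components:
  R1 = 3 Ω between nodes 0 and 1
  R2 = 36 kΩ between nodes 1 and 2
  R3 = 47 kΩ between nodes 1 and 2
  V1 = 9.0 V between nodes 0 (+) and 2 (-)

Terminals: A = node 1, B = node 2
Step 1 — V_th is the open-circuit voltage V_A - V_B (nothing connected across the terminals).
Nodal analysis, taking node 2 as the 0 V reference.
Source V1 fixes V_0 = 9 V.
KCL at each unknown node (sum of currents leaving = 0; resistances in Ω):
  Node 1: (V_1 - 9)/3 + (V_1 - 0)/36000 + (V_1 - 0)/47000 = 0
Collecting terms: 0.3334 × V_1 = 3  =>  V_1 = 8.999 V
V_th = V_1 - V_2 = 8.999 - 0 = 8.999 V
Step 2 — R_th: zero the source — replace V1 by a short circuit (node 2 merges into node 0) — and find the resistance seen between A (node 1) and B (node 0).
Reduce the network between node 1 (A) and node 0 (B) by series/parallel combination:
  Rp1 = R1 ‖ R2 ‖ R3 (parallel, all between nodes 0 and 1) = 1/(1/3 + 1/36000 + 1/47000) = 3 Ω
R_th = 3 Ω

Final answer: V_th = 8.999 V, R_th = 3 Ω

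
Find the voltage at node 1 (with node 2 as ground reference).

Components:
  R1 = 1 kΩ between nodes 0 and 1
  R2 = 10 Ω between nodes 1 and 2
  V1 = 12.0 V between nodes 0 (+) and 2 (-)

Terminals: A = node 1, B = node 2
Nodal analysis, taking node 2 as the 0 V reference.
Source V1 fixes V_0 = 12 V.
KCL at each unknown node (sum of currents leaving = 0; resistances in Ω):
  Node 1: (V_1 - 12)/1000 + (V_1 - 0)/10 = 0
Collecting terms: 0.101 × V_1 = 0.012  =>  V_1 = 0.1188 V
The requested potential is V_1 = 0.1188 V.

Final answer: V_1 = 0.1188 V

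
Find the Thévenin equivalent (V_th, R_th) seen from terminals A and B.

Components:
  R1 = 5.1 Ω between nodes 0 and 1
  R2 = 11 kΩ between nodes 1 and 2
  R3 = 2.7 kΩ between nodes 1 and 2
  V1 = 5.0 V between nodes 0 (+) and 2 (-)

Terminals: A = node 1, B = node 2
Step 1 — V_th is the open-circuit voltage V_A - V_B (nothing connected across the terminals).
Nodal analysis, taking node 2 as the 0 V reference.
Source V1 fixes V_0 = 5 V.
KCL at each unknown node (sum of currents leaving = 0; resistances in Ω):
  Node 1: (V_1 - 5)/5.1 + (V_1 - 0)/11000 + (V_1 - 0)/2700 = 0
Collecting terms: 0.1965 × V_1 = 0.9804  =>  V_1 = 4.988 V
V_th = V_1 - V_2 = 4.988 - 0 = 4.988 V
Step 2 — R_th: zero the source — replace V1 by a short circuit (node 2 merges into node 0) — and find the resistance seen between A (node 1) and B (node 0).
Reduce the network between node 1 (A) and node 0 (B) by series/parallel combination:
  Rp1 = R1 ‖ R2 ‖ R3 (parallel, all between nodes 0 and 1) = 1/(1/5.1 + 1/11000 + 1/2700) = 5.088 Ω
R_th = 5.088 Ω

Final answer: V_th = 4.988 V, R_th = 5.088 Ω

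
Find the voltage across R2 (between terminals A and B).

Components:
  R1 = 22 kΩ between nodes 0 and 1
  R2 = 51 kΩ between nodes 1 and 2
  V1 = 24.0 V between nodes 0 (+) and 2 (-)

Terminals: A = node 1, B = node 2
R1 and R2 are in series across V1 (node 0 → node 1 → node 2), and the output A–B is taken across R2, so this is a voltage divider.
Series current: I = V1/(R1 + R2) = 24/(22000 + 51000) = 24/73000 = 0.0003288 A
V_R2 = I × R2 = V1 × R2/(R1 + R2) = 24 × 51000/73000 = 16.77 V

Final answer: 16.77 V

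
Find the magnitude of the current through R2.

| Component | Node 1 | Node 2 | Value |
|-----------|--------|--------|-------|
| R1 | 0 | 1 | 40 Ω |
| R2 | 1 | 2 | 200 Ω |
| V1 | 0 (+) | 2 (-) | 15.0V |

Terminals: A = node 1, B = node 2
Nodal analysis, taking node 2 as the 0 V reference.
Source V1 fixes V_0 = 15 V.
KCL at each unknown node (sum of currents leaving = 0; resistances in Ω):
  Node 1: (V_1 - 15)/40 + (V_1 - 0)/200 = 0
Collecting terms: 0.03 × V_1 = 0.375  =>  V_1 = 12.5 V
I_R2 = (V_1 - V_2)/R2 = (12.5 - 0)/200 = 0.0625 A
|I_R2| = 0.0625 A

Final answer: |I_R2| = 0.0625 A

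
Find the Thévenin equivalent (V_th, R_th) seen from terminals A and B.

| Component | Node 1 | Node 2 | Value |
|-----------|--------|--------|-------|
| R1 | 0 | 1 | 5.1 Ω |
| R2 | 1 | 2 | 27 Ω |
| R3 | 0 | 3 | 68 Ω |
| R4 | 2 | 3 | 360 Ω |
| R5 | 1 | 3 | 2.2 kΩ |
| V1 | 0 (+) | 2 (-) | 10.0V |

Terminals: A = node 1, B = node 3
Step 1 — V_th is the open-circuit voltage V_A - V_B (nothing connected across the terminals).
Nodal analysis, taking node 2 as the 0 V reference.
Source V1 fixes V_0 = 10 V.
KCL at each unknown node (sum of currents leaving = 0; resistances in Ω):
  Node 1: (V_1 - 10)/5.1 + (V_1 - 0)/27 + (V_1 - V_3)/2200 = 0
  Node 3: (V_3 - 10)/68 + (V_3 - 0)/360 + (V_3 - V_1)/2200 = 0
Collecting terms (coefficients in siemens):
  0.2336·V_1 - 0.0004545·V_3 = 1.961
  0.01794·V_3 - 0.0004545·V_1 = 0.1471
Determinant D = (0.2336)(0.01794) - (-0.0004545)(-0.0004545) = 0.00419
V_1 = [(1.961)(0.01794) - (-0.0004545)(0.1471)]/D = 8.411 V
V_3 = [(0.2336)(0.1471) - (1.961)(-0.0004545)]/D = 8.411 V
V_th = V_1 - V_3 = 8.411 - 8.411 = 0 V
Step 2 — R_th: zero the source — replace V1 by a short circuit (node 2 merges into node 0) — and find the resistance seen between A (node 1) and B (node 3).
Reduce the network between node 1 (A) and node 3 (B) by series/parallel combination:
  Rp1 = R1 ‖ R2 (parallel, both between nodes 0 and 1) = 1/(1/5.1 + 1/27) = 4.29 Ω
  Rp2 = R3 ‖ R4 (parallel, both between nodes 0 and 3) = 1/(1/68 + 1/360) = 57.2 Ω
  Rs1 = Rp1 + Rp2 (series, joined only at node 0) = 4.29 + 57.2 = 61.49 Ω
  Rp3 = R5 ‖ Rs1 (parallel, both between nodes 1 and 3) = 1/(1/2200 + 1/61.49) = 59.81 Ω
R_th = 59.81 Ω

Final answer: V_th = 0 V, R_th = 59.81 Ω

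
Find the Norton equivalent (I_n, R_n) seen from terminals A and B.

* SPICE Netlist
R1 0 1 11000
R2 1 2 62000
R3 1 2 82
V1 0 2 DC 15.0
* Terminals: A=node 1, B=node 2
Find the Thévenin equivalent first; then I_n = V_th/R_th and R_n = R_th.
Step 1 — V_th is the open-circuit voltage V_A - V_B (nothing connected across the terminals).
Nodal analysis, taking node 2 as the 0 V reference.
Source V1 fixes V_0 = 15 V.
KCL at each unknown node (sum of currents leaving = 0; resistances in Ω):
  Node 1: (V_1 - 15)/11000 + (V_1 - 0)/62000 + (V_1 - 0)/82 = 0
Collecting terms: 0.0123 × V_1 = 0.001364  =>  V_1 = 0.1108 V
V_th = V_1 - V_2 = 0.1108 - 0 = 0.1108 V
Step 2 — R_th: zero the source — replace V1 by a short circuit (node 2 merges into node 0) — and find the resistance seen between A (node 1) and B (node 0).
Reduce the network between node 1 (A) and node 0 (B) by series/parallel combination:
  Rp1 = R1 ‖ R2 ‖ R3 (parallel, all between nodes 0 and 1) = 1/(1/11000 + 1/62000 + 1/82) = 81.29 Ω
R_th = 81.29 Ω
I_n = V_th/R_th = 0.1108/81.29 = 0.001364 A, and R_n = R_th = 81.29 Ω

Final answer: I_n = 0.001364 A, R_n = 81.29 Ω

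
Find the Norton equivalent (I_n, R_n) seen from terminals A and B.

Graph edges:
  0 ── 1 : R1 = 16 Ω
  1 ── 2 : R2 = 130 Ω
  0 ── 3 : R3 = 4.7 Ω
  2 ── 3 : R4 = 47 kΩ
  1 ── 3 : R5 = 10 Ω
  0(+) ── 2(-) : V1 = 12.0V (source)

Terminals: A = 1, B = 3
Find the Thévenin equivalent first; then I_n = V_th/R_th and R_n = R_th.
Step 1 — V_th is the open-circuit voltage V_A - V_B (nothing connected across the terminals).
Nodal analysis, taking node 2 as the 0 V reference.
Source V1 fixes V_0 = 12 V.
KCL at each unknown node (sum of currents leaving = 0; resistances in Ω):
  Node 1: (V_1 - 12)/16 + (V_1 - 0)/130 + (V_1 - V_3)/10 = 0
  Node 3: (V_3 - 12)/4.7 + (V_3 - 0)/47000 + (V_3 - V_1)/10 = 0
Collecting terms (coefficients in siemens):
  0.1702·V_1 - 0.1·V_3 = 0.75
  0.3128·V_3 - 0.1·V_1 = 2.553
Determinant D = (0.1702)(0.3128) - (-0.1)(-0.1) = 0.04323
V_1 = [(0.75)(0.3128) - (-0.1)(2.553)]/D = 11.33 V
V_3 = [(0.1702)(2.553) - (0.75)(-0.1)]/D = 11.79 V
V_th = V_1 - V_3 = 11.33 - 11.79 = -0.4539 V
Step 2 — R_th: zero the source — replace V1 by a short circuit (node 2 merges into node 0) — and find the resistance seen between A (node 1) and B (node 3).
Reduce the network between node 1 (A) and node 3 (B) by series/parallel combination:
  Rp1 = R1 ‖ R2 (parallel, both between nodes 0 and 1) = 1/(1/16 + 1/130) = 14.25 Ω
  Rp2 = R3 ‖ R4 (parallel, both between nodes 0 and 3) = 1/(1/4.7 + 1/47000) = 4.7 Ω
  Rs1 = Rp1 + Rp2 (series, joined only at node 0) = 14.25 + 4.7 = 18.95 Ω
  Rp3 = R5 ‖ Rs1 (parallel, both between nodes 1 and 3) = 1/(1/10 + 1/18.95) = 6.545 Ω
R_th = 6.545 Ω
I_n = V_th/R_th = -0.4539/6.545 = -0.06935 A, and R_n = R_th = 6.545 Ω

Final answer: I_n = -0.06935 A, R_n = 6.545 Ω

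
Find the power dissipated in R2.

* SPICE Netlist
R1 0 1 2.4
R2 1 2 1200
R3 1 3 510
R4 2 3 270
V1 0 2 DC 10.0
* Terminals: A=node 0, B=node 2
Nodal analysis, taking node 2 as the 0 V reference.
Source V1 fixes V_0 = 10 V.
KCL at each unknown node (sum of currents leaving = 0; resistances in Ω):
  Node 1: (V_1 - 10)/2.4 + (V_1 - 0)/1200 + (V_1 - V_3)/510 = 0
  Node 3: (V_3 - V_1)/510 + (V_3 - 0)/270 = 0
Collecting terms (coefficients in siemens):
  0.4195·V_1 - 0.001961·V_3 = 4.167
  0.005664·V_3 - 0.001961·V_1 = 0
Determinant D = (0.4195)(0.005664) - (-0.001961)(-0.001961) = 0.002372
V_1 = [(4.167)(0.005664) - (-0.001961)(0)]/D = 9.949 V
V_3 = [(0.4195)(0) - (4.167)(-0.001961)]/D = 3.444 V
I_R2 = (V_1 - V_2)/R2 = (9.949 - 0)/1200 = 0.008291 A
P_R2 = I_R2² × R2 = (0.008291)² × 1200 = 0.08249 W

Final answer: 0.08249 W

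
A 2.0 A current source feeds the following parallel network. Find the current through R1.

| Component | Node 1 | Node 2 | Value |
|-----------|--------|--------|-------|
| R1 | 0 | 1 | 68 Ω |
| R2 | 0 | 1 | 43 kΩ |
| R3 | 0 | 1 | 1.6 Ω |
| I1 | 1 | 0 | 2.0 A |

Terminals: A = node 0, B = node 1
All resistors sit directly between nodes 0 and 1, so they are in parallel and share one voltage V; the full source current 2 A splits among them.
1/R_par = 1/68 + 1/43000 + 1/1.6 = 0.6397 S  =>  R_par = 1.563 Ω
V = I × R_par = 2 × 1.563 = 3.126 V
I_R1 = V/R1 = 3.126/68 = 0.04598 A

Final answer: 0.04598 A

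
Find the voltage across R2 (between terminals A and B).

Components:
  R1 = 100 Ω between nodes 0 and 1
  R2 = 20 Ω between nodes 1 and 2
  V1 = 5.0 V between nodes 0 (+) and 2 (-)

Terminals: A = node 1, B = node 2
R1 and R2 are in series across V1 (node 0 → node 1 → node 2), and the output A–B is taken across R2, so this is a voltage divider.
Series current: I = V1/(R1 + R2) = 5/(100 + 20) = 5/120 = 0.04167 A
V_R2 = I × R2 = V1 × R2/(R1 + R2) = 5 × 20/120 = 0.8333 V

Final answer: 0.8333 V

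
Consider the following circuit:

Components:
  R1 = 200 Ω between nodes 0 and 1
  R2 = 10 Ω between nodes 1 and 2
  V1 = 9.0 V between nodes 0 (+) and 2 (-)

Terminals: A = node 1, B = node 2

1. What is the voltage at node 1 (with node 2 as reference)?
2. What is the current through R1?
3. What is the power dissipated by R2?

Nodal analysis, taking node 2 as the 0 V reference.
Source V1 fixes V_0 = 9 V.
KCL at each unknown node (sum of currents leaving = 0; resistances in Ω):
  Node 1: (V_1 - 9)/200 + (V_1 - 0)/10 = 0
Collecting terms: 0.105 × V_1 = 0.045  =>  V_1 = 0.4286 V
Part 1:
  Read off the nodal solution: V_1 = 0.4286 V
Part 2:
  I_R1 = (V_0 - V_1)/R1 = (9 - 0.4286)/200 = 0.04286 A
  Magnitude: I_R1 = 0.04286 A
Part 3:
  I_R2 = (V_1 - V_2)/R2 = (0.4286 - 0)/10 = 0.04286 A
  P_R2 = I_R2² × R2 = (0.04286)² × 10 = 0.01837 W

Final answers:
1. V_1 = 0.4286 V
2. I_R1 = 0.04286 A
3. P_R2 = 0.01837 W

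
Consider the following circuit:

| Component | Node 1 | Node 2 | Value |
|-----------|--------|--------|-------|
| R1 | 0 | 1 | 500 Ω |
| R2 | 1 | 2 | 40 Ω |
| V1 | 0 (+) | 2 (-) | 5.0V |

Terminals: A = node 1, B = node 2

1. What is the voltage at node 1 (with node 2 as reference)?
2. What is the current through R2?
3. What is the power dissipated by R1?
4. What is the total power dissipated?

Nodal analysis, taking node 2 as the 0 V reference.
Source V1 fixes V_0 = 5 V.
KCL at each unknown node (sum of currents leaving = 0; resistances in Ω):
  Node 1: (V_1 - 5)/500 + (V_1 - 0)/40 = 0
Collecting terms: 0.027 × V_1 = 0.01  =>  V_1 = 0.3704 V
Part 1:
  Read off the nodal solution: V_1 = 0.3704 V
Part 2:
  I_R2 = (V_1 - V_2)/R2 = (0.3704 - 0)/40 = 0.009259 A
  Magnitude: I_R2 = 0.009259 A
Part 3:
  I_R1 = (V_0 - V_1)/R1 = (5 - 0.3704)/500 = 0.009259 A
  P_R1 = I_R1² × R1 = (0.009259)² × 500 = 0.04287 W
Part 4:
  Power in each resistor, P = (ΔV)²/R:
    P_R1 = (5 - 0.3704)²/500 = 0.04287 W
    P_R2 = (0.3704 - 0)²/40 = 0.003429 W
  P_total = P_R1 + P_R2 = 0.0463 W

Final answers:
1. V_1 = 0.3704 V
2. I_R2 = 0.009259 A
3. P_R1 = 0.04287 W
4. P_total = 0.0463 W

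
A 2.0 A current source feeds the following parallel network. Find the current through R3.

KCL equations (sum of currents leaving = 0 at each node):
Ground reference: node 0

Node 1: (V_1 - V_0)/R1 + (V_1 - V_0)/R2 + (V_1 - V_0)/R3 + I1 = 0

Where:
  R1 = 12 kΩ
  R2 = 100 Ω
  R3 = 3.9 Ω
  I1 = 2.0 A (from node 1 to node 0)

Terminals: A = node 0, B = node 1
All resistors sit directly between nodes 0 and 1, so they are in parallel and share one voltage V; the full source current 2 A splits among them.
1/R_par = 1/12000 + 1/100 + 1/3.9 = 0.2665 S  =>  R_par = 3.752 Ω
V = I × R_par = 2 × 3.752 = 7.505 V
I_R3 = V/R3 = 7.505/3.9 = 1.924 A

Final answer: 1.924 A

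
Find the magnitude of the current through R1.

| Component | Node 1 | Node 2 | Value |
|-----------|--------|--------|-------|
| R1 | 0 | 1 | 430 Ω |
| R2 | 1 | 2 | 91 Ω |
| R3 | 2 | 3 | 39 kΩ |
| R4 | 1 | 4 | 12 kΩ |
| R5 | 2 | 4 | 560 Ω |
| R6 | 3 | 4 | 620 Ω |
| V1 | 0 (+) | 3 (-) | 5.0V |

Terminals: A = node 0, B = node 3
Nodal analysis, taking node 3 as the 0 V reference.
Source V1 fixes V_0 = 5 V.
KCL at each unknown node (sum of currents leaving = 0; resistances in Ω):
  Node 1: (V_1 - 5)/430 + (V_1 - V_2)/91 + (V_1 - V_4)/12000 = 0
  Node 2: (V_2 - V_1)/91 + (V_2 - 0)/39000 + (V_2 - V_4)/560 = 0
  Node 4: (V_4 - V_1)/12000 + (V_4 - V_2)/560 + (V_4 - 0)/620 = 0
Collecting terms (coefficients in siemens):
  0.0134·V_1 - 0.01099·V_2 - 0.00008333·V_4 = 0.01163
  0.0128·V_2 - 0.01099·V_1 - 0.001786·V_4 = 0
  0.003482·V_4 - 0.00008333·V_1 - 0.001786·V_2 = 0
Solving these 3 simultaneous equations (Gaussian elimination) gives:
  V_1 = 3.685 V, V_2 = 3.42 V, V_4 = 1.842 V
I_R1 = (V_0 - V_1)/R1 = (5 - 3.685)/430 = 0.003059 A
|I_R1| = 0.003059 A

Final answer: |I_R1| = 0.003059 A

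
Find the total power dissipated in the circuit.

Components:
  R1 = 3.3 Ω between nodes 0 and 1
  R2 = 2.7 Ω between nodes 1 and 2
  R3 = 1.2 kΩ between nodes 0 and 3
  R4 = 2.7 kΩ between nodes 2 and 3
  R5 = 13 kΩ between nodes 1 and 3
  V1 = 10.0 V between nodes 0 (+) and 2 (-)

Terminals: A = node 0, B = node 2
Nodal analysis, taking node 2 as the 0 V reference.
Source V1 fixes V_0 = 10 V.
KCL at each unknown node (sum of currents leaving = 0; resistances in Ω):
  Node 1: (V_1 - 10)/3.3 + (V_1 - 0)/2.7 + (V_1 - V_3)/13000 = 0
  Node 3: (V_3 - 10)/1200 + (V_3 - 0)/2700 + (V_3 - V_1)/13000 = 0
Collecting terms (coefficients in siemens):
  0.6735·V_1 - 0.00007692·V_3 = 3.03
  0.001281·V_3 - 0.00007692·V_1 = 0.008333
Determinant D = (0.6735)(0.001281) - (-0.00007692)(-0.00007692) = 0.0008625
V_1 = [(3.03)(0.001281) - (-0.00007692)(0.008333)]/D = 4.5 V
V_3 = [(0.6735)(0.008333) - (3.03)(-0.00007692)]/D = 6.778 V
Power in each resistor, P = (ΔV)²/R:
  P_R1 = (10 - 4.5)²/3.3 = 9.166 W
  P_R2 = (4.5 - 0)²/2.7 = 7.501 W
  P_R3 = (10 - 6.778)²/1200 = 0.008654 W
  P_R4 = (0 - 6.778)²/2700 = 0.01701 W
  P_R5 = (4.5 - 6.778)²/13000 = 0.0003989 W
P_total = P_R1 + P_R2 + P_R3 + P_R4 + P_R5 = 16.69 W

Final answer: 16.69 W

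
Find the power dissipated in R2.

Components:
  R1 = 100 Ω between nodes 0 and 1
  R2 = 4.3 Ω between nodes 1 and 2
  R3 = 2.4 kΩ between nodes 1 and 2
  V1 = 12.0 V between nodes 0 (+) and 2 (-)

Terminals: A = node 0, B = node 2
Nodal analysis, taking node 2 as the 0 V reference.
Source V1 fixes V_0 = 12 V.
KCL at each unknown node (sum of currents leaving = 0; resistances in Ω):
  Node 1: (V_1 - 12)/100 + (V_1 - 0)/4.3 + (V_1 - 0)/2400 = 0
Collecting terms: 0.243 × V_1 = 0.12  =>  V_1 = 0.4939 V
I_R2 = (V_1 - V_2)/R2 = (0.4939 - 0)/4.3 = 0.1149 A
P_R2 = I_R2² × R2 = (0.1149)² × 4.3 = 0.05672 W

Final answer: 0.05672 W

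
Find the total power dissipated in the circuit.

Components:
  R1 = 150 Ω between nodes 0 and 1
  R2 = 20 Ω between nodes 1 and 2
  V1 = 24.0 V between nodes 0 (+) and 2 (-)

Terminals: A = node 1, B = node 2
Nodal analysis, taking node 2 as the 0 V reference.
Source V1 fixes V_0 = 24 V.
KCL at each unknown node (sum of currents leaving = 0; resistances in Ω):
  Node 1: (V_1 - 24)/150 + (V_1 - 0)/20 = 0
Collecting terms: 0.05667 × V_1 = 0.16  =>  V_1 = 2.824 V
Power in each resistor, P = (ΔV)²/R:
  P_R1 = (24 - 2.824)²/150 = 2.99 W
  P_R2 = (2.824 - 0)²/20 = 0.3986 W
P_total = P_R1 + P_R2 = 3.388 W

Final answer: 3.388 W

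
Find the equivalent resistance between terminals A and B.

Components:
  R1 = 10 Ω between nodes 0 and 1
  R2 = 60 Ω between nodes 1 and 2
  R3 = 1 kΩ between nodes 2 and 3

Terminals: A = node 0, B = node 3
Reduce the network between node 0 (A) and node 3 (B) by series/parallel combination:
  Rs1 = R1 + R2 (series, joined only at node 1) = 10 + 60 = 70 Ω
  Rs2 = R3 + Rs1 (series, joined only at node 2) = 1000 + 70 = 1070 Ω
R_eq = 1.07 kΩ

Final answer: 1.07 kΩ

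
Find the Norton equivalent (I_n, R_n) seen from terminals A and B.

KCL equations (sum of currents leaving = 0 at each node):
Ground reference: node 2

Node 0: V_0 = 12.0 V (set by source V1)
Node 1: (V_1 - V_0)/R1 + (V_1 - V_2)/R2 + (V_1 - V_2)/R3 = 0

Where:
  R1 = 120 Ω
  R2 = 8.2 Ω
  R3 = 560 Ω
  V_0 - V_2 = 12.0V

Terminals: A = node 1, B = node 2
Find the Thévenin equivalent first; then I_n = V_th/R_th and R_n = R_th.
Step 1 — V_th is the open-circuit voltage V_A - V_B (nothing connected across the terminals).
Nodal analysis, taking node 2 as the 0 V reference.
Source V1 fixes V_0 = 12 V.
KCL at each unknown node (sum of currents leaving = 0; resistances in Ω):
  Node 1: (V_1 - 12)/120 + (V_1 - 0)/8.2 + (V_1 - 0)/560 = 0
Collecting terms: 0.1321 × V_1 = 0.1  =>  V_1 = 0.7572 V
V_th = V_1 - V_2 = 0.7572 - 0 = 0.7572 V
Step 2 — R_th: zero the source — replace V1 by a short circuit (node 2 merges into node 0) — and find the resistance seen between A (node 1) and B (node 0).
Reduce the network between node 1 (A) and node 0 (B) by series/parallel combination:
  Rp1 = R1 ‖ R2 ‖ R3 (parallel, all between nodes 0 and 1) = 1/(1/120 + 1/8.2 + 1/560) = 7.572 Ω
R_th = 7.572 Ω
I_n = V_th/R_th = 0.7572/7.572 = 0.1 A, and R_n = R_th = 7.572 Ω

Final answer: I_n = 0.1 A, R_n = 7.572 Ω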